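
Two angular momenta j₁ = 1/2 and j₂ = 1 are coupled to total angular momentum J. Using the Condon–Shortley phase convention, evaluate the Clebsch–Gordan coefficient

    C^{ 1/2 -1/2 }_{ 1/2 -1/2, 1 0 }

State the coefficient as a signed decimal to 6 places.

triangle: 1!*0!*1!/3! = 1/6
(j±m)!: 0!*1!*1!*1!*0!*1! = 1
prefactor² = (2J+1)*Δ*N² = 1/3
  k=1: −1/(1!*0!*0!*0!*0!*1!) = -1
Σ = -1  ⇒  CG² = 1/3*(-1)² = 1/3
CG = −√(1/3) = -0.577350

-0.577350  (= −√(1/3))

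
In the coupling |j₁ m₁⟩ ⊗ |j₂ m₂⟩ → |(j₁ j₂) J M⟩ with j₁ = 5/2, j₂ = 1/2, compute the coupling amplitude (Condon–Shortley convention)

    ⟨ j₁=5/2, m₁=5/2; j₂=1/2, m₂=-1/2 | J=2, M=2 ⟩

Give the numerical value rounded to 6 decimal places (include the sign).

triangle: 1!×4!×0!/6! = 24/720
(j±m)!: 5!×0!×0!×1!×4!×0! = 2880
prefactor² = (2J+1)×Δ×N² = 480
  k=0: +1/(0!×1!×0!×0!×4!×0!) = 1/24
Σ = 1/24  ⇒  CG² = 480×1/24² = 5/6
CG = +√(5/6) = +0.912871

+√(5/6) = +0.912871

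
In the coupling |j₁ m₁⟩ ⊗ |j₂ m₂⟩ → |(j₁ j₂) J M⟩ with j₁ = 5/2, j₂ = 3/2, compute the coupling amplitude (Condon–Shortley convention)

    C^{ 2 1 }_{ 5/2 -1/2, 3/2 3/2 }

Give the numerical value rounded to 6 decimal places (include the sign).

+0.566947  (= +√(9/28))

triangle: 2!*3!*1!/7! = 12/5040
(j±m)!: 2!*3!*3!*0!*3!*1! = 432
prefactor² = (2J+1)*Δ*N² = 36/7
  k=2: +1/(2!*0!*1!*1!*2!*0!) = 1/4
Σ = 1/4  ⇒  CG² = 36/7*1/4² = 9/28
CG = +√(9/28) = +0.566947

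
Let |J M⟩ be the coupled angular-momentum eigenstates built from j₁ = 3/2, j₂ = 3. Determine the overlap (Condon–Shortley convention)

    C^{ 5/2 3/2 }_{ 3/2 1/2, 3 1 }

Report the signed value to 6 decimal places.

−√(7/20) = -0.591608

j₁+j₂−J=2  J+j₁−j₂=1  J−j₁+j₂=4  j₁+j₂+J+1=8
(j₁±m₁, j₂±m₂, J±M) = (2,1,4,2,4,1)
P² = 576/35
sum k=0..1:
  [0] +1/48 = 1/48
  [1] −1/6 = -1/6
S = -7/48
C² = P²·S² = 7/20 ; C = -0.591608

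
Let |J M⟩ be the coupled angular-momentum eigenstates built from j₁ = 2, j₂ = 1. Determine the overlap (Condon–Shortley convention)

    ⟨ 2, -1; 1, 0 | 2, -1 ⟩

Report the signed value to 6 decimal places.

√[5·1!3!1!/6! · 1!3!1!1!1!3!] = √(3/2)
  +(−1)^0/∏(0,1,3,1,0,0)! = 1/6  (running 1/6)
  +(−1)^1/∏(1,0,2,0,1,1)! = -1/2  (running -1/3)
⟨..|..⟩ = √(3/2)·(-1/3) = -0.408248

-0.408248  (= −√(1/6))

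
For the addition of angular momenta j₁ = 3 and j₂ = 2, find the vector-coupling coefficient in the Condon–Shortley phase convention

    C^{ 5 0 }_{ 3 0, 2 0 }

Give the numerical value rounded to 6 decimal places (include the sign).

j₁+j₂−J=0  J+j₁−j₂=6  J−j₁+j₂=4  j₁+j₂+J+1=11
(j₁±m₁, j₂±m₂, J±M) = (3,3,2,2,5,5)
P² = 69120/7
sum k=0..0:
  [0] +1/144 = 1/144
S = 1/144
C² = P²·S² = 10/21 ; C = +0.690066

+0.690066  (= +√(10/21))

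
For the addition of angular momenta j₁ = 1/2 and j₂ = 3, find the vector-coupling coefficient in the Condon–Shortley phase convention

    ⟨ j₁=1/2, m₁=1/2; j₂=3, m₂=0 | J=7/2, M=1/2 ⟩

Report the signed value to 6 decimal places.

+0.755929

triangle: 0!*1!*6!/8! = 720/40320
(j±m)!: 1!*0!*3!*3!*4!*3! = 5184
prefactor² = (2J+1)*Δ*N² = 5184/7
  k=0: +1/(0!*0!*0!*3!*1!*3!) = 1/36
Σ = 1/36  ⇒  CG² = 5184/7*1/36² = 4/7
CG = +√(4/7) = +0.755929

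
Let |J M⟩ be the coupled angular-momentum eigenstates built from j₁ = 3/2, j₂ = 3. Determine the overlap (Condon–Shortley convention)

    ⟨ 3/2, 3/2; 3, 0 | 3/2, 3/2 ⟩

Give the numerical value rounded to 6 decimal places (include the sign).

+0.169031  (= +√(1/35))

triangle: 3!·0!·3!/7! = 36/5040
(j±m)!: 3!·0!·3!·3!·3!·0! = 1296
prefactor² = (2J+1)·Δ·N² = 1296/35
  k=0: +1/(0!·3!·0!·3!·0!·0!) = 1/36
Σ = 1/36  ⇒  CG² = 1296/35·1/36² = 1/35
CG = +√(1/35) = +0.169031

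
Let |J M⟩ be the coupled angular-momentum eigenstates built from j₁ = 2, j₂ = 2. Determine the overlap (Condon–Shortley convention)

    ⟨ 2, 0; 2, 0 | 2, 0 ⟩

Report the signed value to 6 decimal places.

triangle: 2!×2!×2!/7! = 8/5040
(j±m)!: 2!×2!×2!×2!×2!×2! = 64
prefactor² = (2J+1)×Δ×N² = 32/63
  k=0: +1/(0!×2!×2!×2!×0!×0!) = 1/8
  k=1: −1/(1!×1!×1!×1!×1!×1!) = -1
  k=2: +1/(2!×0!×0!×0!×2!×2!) = 1/8
Σ = -3/4  ⇒  CG² = 32/63×(-3/4)² = 2/7
CG = −√(2/7) = -0.534522

−√(2/7) ≈ -0.534522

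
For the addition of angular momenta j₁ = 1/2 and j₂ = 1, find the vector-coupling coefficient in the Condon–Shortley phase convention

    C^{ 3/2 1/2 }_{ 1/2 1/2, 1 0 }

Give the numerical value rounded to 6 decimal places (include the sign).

+√(2/3) ≈ +0.816497

triangle: 0!*1!*2!/4! = 2/24
(j±m)!: 1!*0!*1!*1!*2!*1! = 2
prefactor² = (2J+1)*Δ*N² = 2/3
  k=0: +1/(0!*0!*0!*1!*1!*1!) = 1
Σ = 1  ⇒  CG² = 2/3*1² = 2/3
CG = +√(2/3) = +0.816497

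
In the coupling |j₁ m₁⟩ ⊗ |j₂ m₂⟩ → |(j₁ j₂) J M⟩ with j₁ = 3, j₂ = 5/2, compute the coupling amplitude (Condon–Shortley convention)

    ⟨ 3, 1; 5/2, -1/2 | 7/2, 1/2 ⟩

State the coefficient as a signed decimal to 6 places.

-0.125988

√[8·2!4!3!/10! · 4!2!2!3!4!3!] = √(9216/175)
  +(−1)^0/∏(0,2,2,2,2,1)! = 1/16  (running 1/16)
  +(−1)^1/∏(1,1,1,1,3,2)! = -1/12  (running -1/48)
  +(−1)^2/∏(2,0,0,0,4,3)! = 1/288  (running -5/288)
⟨..|..⟩ = √(9216/175)·(-5/288) = -0.125988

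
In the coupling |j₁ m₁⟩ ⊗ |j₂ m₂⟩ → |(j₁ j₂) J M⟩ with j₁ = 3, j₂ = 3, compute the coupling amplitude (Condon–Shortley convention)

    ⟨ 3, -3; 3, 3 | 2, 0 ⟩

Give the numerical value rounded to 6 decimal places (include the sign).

√[5·4!2!2!/9! · 0!6!6!0!2!2!] = √(19200/7)
  +(−1)^4/∏(4,0,2,2,0,0)! = 1/96  (running 1/96)
⟨..|..⟩ = √(19200/7)·(1/96) = +0.545545

+0.545545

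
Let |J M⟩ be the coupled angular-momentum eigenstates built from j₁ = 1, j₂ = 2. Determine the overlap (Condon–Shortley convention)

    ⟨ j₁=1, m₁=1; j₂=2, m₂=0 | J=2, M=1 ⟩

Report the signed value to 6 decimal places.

j₁+j₂−J=1  J+j₁−j₂=1  J−j₁+j₂=3  j₁+j₂+J+1=6
(j₁±m₁, j₂±m₂, J±M) = (2,0,2,2,3,1)
P² = 2
sum k=0..0:
  [0] +1/2 = 1/2
S = 1/2
C² = P²·S² = 1/2 ; C = +0.707107

+√(1/2) = +0.707107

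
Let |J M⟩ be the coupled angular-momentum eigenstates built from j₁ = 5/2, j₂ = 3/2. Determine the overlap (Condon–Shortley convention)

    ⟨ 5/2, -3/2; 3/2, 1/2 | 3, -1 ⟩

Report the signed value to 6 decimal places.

√[7·1!4!2!/8! · 1!4!2!1!2!4!] = √(96/5)
  +(−1)^0/∏(0,1,4,2,0,0)! = 1/48  (running 1/48)
  +(−1)^1/∏(1,0,3,1,1,1)! = -1/6  (running -7/48)
⟨..|..⟩ = √(96/5)·(-7/48) = -0.639010

−√(49/120) ≈ -0.639010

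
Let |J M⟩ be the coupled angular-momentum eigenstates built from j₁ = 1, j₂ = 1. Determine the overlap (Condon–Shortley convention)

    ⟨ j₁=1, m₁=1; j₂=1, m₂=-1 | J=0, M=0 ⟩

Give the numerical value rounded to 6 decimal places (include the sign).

+√(1/3) ≈ +0.577350

√[1·2!0!0!/3! · 2!0!0!2!0!0!] = √(4/3)
  +(−1)^0/∏(0,2,0,0,0,0)! = 1/2  (running 1/2)
⟨..|..⟩ = √(4/3)·(1/2) = +0.577350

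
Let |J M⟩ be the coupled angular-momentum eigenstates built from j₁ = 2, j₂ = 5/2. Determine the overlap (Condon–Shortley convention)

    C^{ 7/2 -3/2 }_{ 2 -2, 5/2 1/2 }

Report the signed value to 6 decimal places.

√[8·1!3!4!/9! · 0!4!3!2!2!5!] = √(1536/7)
  +(−1)^1/∏(1,0,3,2,0,2)! = -1/24  (running -1/24)
⟨..|..⟩ = √(1536/7)·(-1/24) = -0.617213

-0.617213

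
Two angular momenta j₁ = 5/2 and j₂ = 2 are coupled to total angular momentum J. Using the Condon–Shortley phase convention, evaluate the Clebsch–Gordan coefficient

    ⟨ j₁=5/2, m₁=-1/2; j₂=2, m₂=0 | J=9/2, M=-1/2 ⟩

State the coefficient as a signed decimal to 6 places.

triangle: 0!×5!×4!/10! = 2880/3628800
(j±m)!: 2!×3!×2!×2!×4!×5! = 138240
prefactor² = (2J+1)×Δ×N² = 7680/7
  k=0: +1/(0!×0!×3!×2!×2!×2!) = 1/48
Σ = 1/48  ⇒  CG² = 7680/7×1/48² = 10/21
CG = +√(10/21) = +0.690066

+√(10/21) = +0.690066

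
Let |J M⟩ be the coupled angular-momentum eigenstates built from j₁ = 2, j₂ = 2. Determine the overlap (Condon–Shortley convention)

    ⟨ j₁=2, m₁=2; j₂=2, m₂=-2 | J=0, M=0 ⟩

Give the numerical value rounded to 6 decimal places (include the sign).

+0.447214

triangle: 4!*0!*0!/5! = 24/120
(j±m)!: 4!*0!*0!*4!*0!*0! = 576
prefactor² = (2J+1)*Δ*N² = 576/5
  k=0: +1/(0!*4!*0!*0!*0!*0!) = 1/24
Σ = 1/24  ⇒  CG² = 576/5*1/24² = 1/5
CG = +√(1/5) = +0.447214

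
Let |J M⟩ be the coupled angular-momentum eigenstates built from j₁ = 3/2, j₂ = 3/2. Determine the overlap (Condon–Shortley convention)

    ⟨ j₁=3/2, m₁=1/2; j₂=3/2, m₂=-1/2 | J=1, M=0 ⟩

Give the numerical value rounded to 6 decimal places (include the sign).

√[3·2!1!1!/5! · 2!1!1!2!1!1!] = √(1/5)
  +(−1)^0/∏(0,2,1,1,0,0)! = 1/2  (running 1/2)
  +(−1)^1/∏(1,1,0,0,1,1)! = -1  (running -1/2)
⟨..|..⟩ = √(1/5)·(-1/2) = -0.223607

-0.223607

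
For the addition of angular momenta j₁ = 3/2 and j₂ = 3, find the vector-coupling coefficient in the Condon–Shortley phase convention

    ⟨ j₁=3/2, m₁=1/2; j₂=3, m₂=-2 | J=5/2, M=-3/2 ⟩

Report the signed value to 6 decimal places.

+0.267261  (= +√(1/14))

j₁+j₂−J=2  J+j₁−j₂=1  J−j₁+j₂=4  j₁+j₂+J+1=8
(j₁±m₁, j₂±m₂, J±M) = (2,1,1,5,1,4)
P² = 288/7
sum k=0..1:
  [0] +1/12 = 1/12
  [1] −1/24 = -1/24
S = 1/24
C² = P²·S² = 1/14 ; C = +0.267261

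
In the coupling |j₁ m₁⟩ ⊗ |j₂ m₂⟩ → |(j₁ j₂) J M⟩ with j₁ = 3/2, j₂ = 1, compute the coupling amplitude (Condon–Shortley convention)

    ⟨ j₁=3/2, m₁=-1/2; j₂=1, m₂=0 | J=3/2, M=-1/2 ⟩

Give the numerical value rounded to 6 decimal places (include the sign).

-0.258199

√[4·1!2!1!/5! · 1!2!1!1!1!2!] = √(4/15)
  +(−1)^0/∏(0,1,2,1,0,0)! = 1/2  (running 1/2)
  +(−1)^1/∏(1,0,1,0,1,1)! = -1  (running -1/2)
⟨..|..⟩ = √(4/15)·(-1/2) = -0.258199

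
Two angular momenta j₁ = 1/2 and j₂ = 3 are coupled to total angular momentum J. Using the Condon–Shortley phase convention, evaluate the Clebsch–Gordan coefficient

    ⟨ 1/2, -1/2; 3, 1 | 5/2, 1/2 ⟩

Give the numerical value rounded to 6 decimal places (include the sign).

-0.755929  (= −√(4/7))

j₁+j₂−J=1  J+j₁−j₂=0  J−j₁+j₂=5  j₁+j₂+J+1=7
(j₁±m₁, j₂±m₂, J±M) = (0,1,4,2,3,2)
P² = 576/7
sum k=1..1:
  [1] −1/12 = -1/12
S = -1/12
C² = P²·S² = 4/7 ; C = -0.755929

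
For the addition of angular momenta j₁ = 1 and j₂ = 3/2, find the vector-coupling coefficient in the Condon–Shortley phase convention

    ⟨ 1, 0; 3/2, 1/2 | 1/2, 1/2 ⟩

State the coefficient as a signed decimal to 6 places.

√[2·2!0!1!/4! · 1!1!2!1!1!0!] = √(1/3)
  +(−1)^1/∏(1,1,0,1,0,0)! = -1  (running -1)
⟨..|..⟩ = √(1/3)·(-1) = -0.577350

-0.577350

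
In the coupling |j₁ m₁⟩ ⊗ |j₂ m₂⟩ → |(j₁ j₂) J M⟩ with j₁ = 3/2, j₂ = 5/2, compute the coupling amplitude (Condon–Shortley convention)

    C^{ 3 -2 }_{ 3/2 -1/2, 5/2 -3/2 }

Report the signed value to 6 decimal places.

√[7·1!2!4!/8! · 1!2!1!4!1!5!] = √(48)
  +(−1)^0/∏(0,1,2,1,0,3)! = 1/12  (running 1/12)
  +(−1)^1/∏(1,0,1,0,1,4)! = -1/24  (running 1/24)
⟨..|..⟩ = √(48)·(1/24) = +0.288675

+0.288675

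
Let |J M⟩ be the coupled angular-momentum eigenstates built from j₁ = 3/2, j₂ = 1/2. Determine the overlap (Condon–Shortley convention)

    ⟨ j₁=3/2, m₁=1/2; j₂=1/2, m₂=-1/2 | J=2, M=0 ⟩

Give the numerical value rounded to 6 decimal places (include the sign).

+√(1/2) ≈ +0.707107

triangle: 0!*3!*1!/5! = 6/120
(j±m)!: 2!*1!*0!*1!*2!*2! = 8
prefactor² = (2J+1)*Δ*N² = 2
  k=0: +1/(0!*0!*1!*0!*2!*1!) = 1/2
Σ = 1/2  ⇒  CG² = 2*1/2² = 1/2
CG = +√(1/2) = +0.707107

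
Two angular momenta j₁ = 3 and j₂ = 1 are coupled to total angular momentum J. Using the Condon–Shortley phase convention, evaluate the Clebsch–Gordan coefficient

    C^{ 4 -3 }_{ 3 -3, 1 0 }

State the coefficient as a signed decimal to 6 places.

+√(1/4) ≈ +0.500000

triangle: 0!·6!·2!/9! = 1440/362880
(j±m)!: 0!·6!·1!·1!·1!·7! = 3628800
prefactor² = (2J+1)·Δ·N² = 129600
  k=0: +1/(0!·0!·6!·1!·0!·1!) = 1/720
Σ = 1/720  ⇒  CG² = 129600·1/720² = 1/4
CG = +√(1/4) = +0.500000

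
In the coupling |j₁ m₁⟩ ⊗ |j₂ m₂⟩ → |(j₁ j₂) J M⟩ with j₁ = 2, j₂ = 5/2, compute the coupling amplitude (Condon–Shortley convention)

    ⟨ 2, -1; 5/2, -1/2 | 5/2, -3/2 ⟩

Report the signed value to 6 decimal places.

-0.414039

j₁+j₂−J=2  J+j₁−j₂=2  J−j₁+j₂=3  j₁+j₂+J+1=8
(j₁±m₁, j₂±m₂, J±M) = (1,3,2,3,1,4)
P² = 216/35
sum k=1..2:
  [1] −1/4 = -1/4
  [2] +1/12 = 1/12
S = -1/6
C² = P²·S² = 6/35 ; C = -0.414039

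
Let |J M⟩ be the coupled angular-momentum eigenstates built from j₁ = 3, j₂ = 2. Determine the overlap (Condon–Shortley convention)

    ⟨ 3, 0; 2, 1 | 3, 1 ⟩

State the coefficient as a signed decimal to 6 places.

-0.182574

triangle: 2!×4!×2!/9! = 96/362880
(j±m)!: 3!×3!×3!×1!×4!×2! = 10368
prefactor² = (2J+1)×Δ×N² = 96/5
  k=1: −1/(1!×1!×2!×2!×2!×0!) = -1/8
  k=2: +1/(2!×0!×1!×1!×3!×1!) = 1/12
Σ = -1/24  ⇒  CG² = 96/5×(-1/24)² = 1/30
CG = −√(1/30) = -0.182574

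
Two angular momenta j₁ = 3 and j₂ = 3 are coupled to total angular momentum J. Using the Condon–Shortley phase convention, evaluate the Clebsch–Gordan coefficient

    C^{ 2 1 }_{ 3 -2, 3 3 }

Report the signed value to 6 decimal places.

j₁+j₂−J=4  J+j₁−j₂=2  J−j₁+j₂=2  j₁+j₂+J+1=9
(j₁±m₁, j₂±m₂, J±M) = (1,5,6,0,3,1)
P² = 4800/7
sum k=4..4:
  [4] +1/48 = 1/48
S = 1/48
C² = P²·S² = 25/84 ; C = +0.545545

+√(25/84) = +0.545545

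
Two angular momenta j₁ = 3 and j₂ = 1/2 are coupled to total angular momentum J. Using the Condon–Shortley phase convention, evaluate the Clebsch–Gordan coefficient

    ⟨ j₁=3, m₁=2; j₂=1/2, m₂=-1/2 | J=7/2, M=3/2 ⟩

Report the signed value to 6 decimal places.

j₁+j₂−J=0  J+j₁−j₂=6  J−j₁+j₂=1  j₁+j₂+J+1=8
(j₁±m₁, j₂±m₂, J±M) = (5,1,0,1,5,2)
P² = 28800/7
sum k=0..0:
  [0] +1/120 = 1/120
S = 1/120
C² = P²·S² = 2/7 ; C = +0.534522

+0.534522  (= +√(2/7))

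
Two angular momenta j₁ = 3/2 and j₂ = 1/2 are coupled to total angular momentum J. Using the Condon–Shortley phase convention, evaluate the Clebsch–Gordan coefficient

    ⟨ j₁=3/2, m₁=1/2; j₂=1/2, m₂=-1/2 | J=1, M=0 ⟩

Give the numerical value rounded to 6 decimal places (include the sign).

j₁+j₂−J=1  J+j₁−j₂=2  J−j₁+j₂=0  j₁+j₂+J+1=4
(j₁±m₁, j₂±m₂, J±M) = (2,1,0,1,1,1)
P² = 1/2
sum k=0..0:
  [0] +1/1 = 1
S = 1
C² = P²·S² = 1/2 ; C = +0.707107

+0.707107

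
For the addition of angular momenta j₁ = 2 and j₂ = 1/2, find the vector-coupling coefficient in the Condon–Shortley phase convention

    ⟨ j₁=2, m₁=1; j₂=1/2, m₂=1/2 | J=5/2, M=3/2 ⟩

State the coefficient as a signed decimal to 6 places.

+√(4/5) = +0.894427

triangle: 0!·4!·1!/6! = 24/720
(j±m)!: 3!·1!·1!·0!·4!·1! = 144
prefactor² = (2J+1)·Δ·N² = 144/5
  k=0: +1/(0!·0!·1!·1!·3!·0!) = 1/6
Σ = 1/6  ⇒  CG² = 144/5·1/6² = 4/5
CG = +√(4/5) = +0.894427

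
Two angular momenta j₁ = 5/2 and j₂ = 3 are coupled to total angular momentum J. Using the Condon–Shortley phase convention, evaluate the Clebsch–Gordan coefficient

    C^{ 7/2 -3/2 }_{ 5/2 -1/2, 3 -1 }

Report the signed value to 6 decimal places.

−√(5/21) ≈ -0.487950

√[8·2!3!4!/10! · 2!3!2!4!2!5!] = √(3072/35)
  +(−1)^0/∏(0,2,3,2,0,2)! = 1/48  (running 1/48)
  +(−1)^1/∏(1,1,2,1,1,3)! = -1/12  (running -1/16)
  +(−1)^2/∏(2,0,1,0,2,4)! = 1/96  (running -5/96)
⟨..|..⟩ = √(3072/35)·(-5/96) = -0.487950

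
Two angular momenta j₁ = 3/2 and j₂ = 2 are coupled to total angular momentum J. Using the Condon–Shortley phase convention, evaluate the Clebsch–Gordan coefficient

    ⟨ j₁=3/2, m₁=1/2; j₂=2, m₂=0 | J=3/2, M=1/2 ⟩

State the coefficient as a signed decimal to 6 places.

−√(1/5) = -0.447214

triangle: 2!×1!×2!/6! = 4/720
(j±m)!: 2!×1!×2!×2!×2!×1! = 16
prefactor² = (2J+1)×Δ×N² = 16/45
  k=0: +1/(0!×2!×1!×2!×0!×0!) = 1/4
  k=1: −1/(1!×1!×0!×1!×1!×1!) = -1
Σ = -3/4  ⇒  CG² = 16/45×(-3/4)² = 1/5
CG = −√(1/5) = -0.447214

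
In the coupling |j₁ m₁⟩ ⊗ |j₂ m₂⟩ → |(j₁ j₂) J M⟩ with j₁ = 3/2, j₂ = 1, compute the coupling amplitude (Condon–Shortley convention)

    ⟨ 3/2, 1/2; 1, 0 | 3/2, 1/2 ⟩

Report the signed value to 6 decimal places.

j₁+j₂−J=1  J+j₁−j₂=2  J−j₁+j₂=1  j₁+j₂+J+1=5
(j₁±m₁, j₂±m₂, J±M) = (2,1,1,1,2,1)
P² = 4/15
sum k=0..1:
  [0] +1/1 = 1
  [1] −1/2 = -1/2
S = 1/2
C² = P²·S² = 1/15 ; C = +0.258199

+√(1/15) ≈ +0.258199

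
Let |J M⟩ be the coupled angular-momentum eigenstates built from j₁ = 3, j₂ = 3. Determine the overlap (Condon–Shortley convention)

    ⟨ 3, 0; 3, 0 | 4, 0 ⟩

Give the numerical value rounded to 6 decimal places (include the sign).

-0.483494

√[9·2!4!4!/11! · 3!3!3!3!4!4!] = √(373248/1925)
  +(−1)^0/∏(0,2,3,3,1,1)! = 1/72  (running 1/72)
  +(−1)^1/∏(1,1,2,2,2,2)! = -1/16  (running -7/144)
  +(−1)^2/∏(2,0,1,1,3,3)! = 1/72  (running -5/144)
⟨..|..⟩ = √(373248/1925)·(-5/144) = -0.483494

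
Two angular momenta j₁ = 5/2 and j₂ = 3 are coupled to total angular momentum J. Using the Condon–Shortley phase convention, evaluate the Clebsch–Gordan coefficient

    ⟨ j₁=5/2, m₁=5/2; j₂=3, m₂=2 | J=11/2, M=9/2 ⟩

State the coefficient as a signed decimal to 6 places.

j₁+j₂−J=0  J+j₁−j₂=5  J−j₁+j₂=6  j₁+j₂+J+1=12
(j₁±m₁, j₂±m₂, J±M) = (5,0,5,1,10,1)
P² = 1244160000/11
sum k=0..0:
  [0] +1/14400 = 1/14400
S = 1/14400
C² = P²·S² = 6/11 ; C = +0.738549

+0.738549  (= +√(6/11))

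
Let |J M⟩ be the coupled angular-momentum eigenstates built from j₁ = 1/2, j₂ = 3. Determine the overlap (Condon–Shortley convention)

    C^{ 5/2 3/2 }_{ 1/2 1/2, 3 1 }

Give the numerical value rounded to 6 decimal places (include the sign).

triangle: 1!·0!·5!/7! = 120/5040
(j±m)!: 1!·0!·4!·2!·4!·1! = 1152
prefactor² = (2J+1)·Δ·N² = 1152/7
  k=0: +1/(0!·1!·0!·4!·0!·1!) = 1/24
Σ = 1/24  ⇒  CG² = 1152/7·1/24² = 2/7
CG = +√(2/7) = +0.534522

+0.534522  (= +√(2/7))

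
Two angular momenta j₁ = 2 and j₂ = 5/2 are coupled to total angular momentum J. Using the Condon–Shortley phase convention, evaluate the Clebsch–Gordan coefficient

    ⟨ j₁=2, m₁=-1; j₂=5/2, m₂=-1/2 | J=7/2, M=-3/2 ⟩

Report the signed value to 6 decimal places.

-0.308607

j₁+j₂−J=1  J+j₁−j₂=3  J−j₁+j₂=4  j₁+j₂+J+1=9
(j₁±m₁, j₂±m₂, J±M) = (1,3,2,3,2,5)
P² = 384/7
sum k=0..1:
  [0] +1/24 = 1/24
  [1] −1/12 = -1/12
S = -1/24
C² = P²·S² = 2/21 ; C = -0.308607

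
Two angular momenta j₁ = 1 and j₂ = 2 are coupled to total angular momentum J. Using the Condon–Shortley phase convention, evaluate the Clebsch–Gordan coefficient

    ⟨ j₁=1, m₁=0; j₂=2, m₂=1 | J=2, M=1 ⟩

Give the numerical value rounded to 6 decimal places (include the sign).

-0.408248

j₁+j₂−J=1  J+j₁−j₂=1  J−j₁+j₂=3  j₁+j₂+J+1=6
(j₁±m₁, j₂±m₂, J±M) = (1,1,3,1,3,1)
P² = 3/2
sum k=0..1:
  [0] +1/6 = 1/6
  [1] −1/2 = -1/2
S = -1/3
C² = P²·S² = 1/6 ; C = -0.408248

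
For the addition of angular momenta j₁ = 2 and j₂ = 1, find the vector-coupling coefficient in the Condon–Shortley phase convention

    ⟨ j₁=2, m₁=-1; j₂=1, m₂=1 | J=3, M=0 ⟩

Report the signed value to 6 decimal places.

j₁+j₂−J=0  J+j₁−j₂=4  J−j₁+j₂=2  j₁+j₂+J+1=7
(j₁±m₁, j₂±m₂, J±M) = (1,3,2,0,3,3)
P² = 144/5
sum k=0..0:
  [0] +1/12 = 1/12
S = 1/12
C² = P²·S² = 1/5 ; C = +0.447214

+√(1/5) = +0.447214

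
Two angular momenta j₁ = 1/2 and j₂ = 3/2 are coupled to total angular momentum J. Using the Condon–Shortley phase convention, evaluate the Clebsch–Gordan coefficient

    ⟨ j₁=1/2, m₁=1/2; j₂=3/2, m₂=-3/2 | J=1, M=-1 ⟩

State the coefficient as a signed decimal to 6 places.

√[3·1!0!2!/4! · 1!0!0!3!0!2!] = √(3)
  +(−1)^0/∏(0,1,0,0,0,2)! = 1/2  (running 1/2)
⟨..|..⟩ = √(3)·(1/2) = +0.866025

+0.866025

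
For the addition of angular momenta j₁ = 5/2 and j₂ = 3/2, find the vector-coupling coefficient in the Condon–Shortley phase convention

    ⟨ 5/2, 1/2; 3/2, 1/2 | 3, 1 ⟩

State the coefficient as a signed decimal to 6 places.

triangle: 1!×4!×2!/8! = 48/40320
(j±m)!: 3!×2!×2!×1!×4!×2! = 1152
prefactor² = (2J+1)×Δ×N² = 48/5
  k=0: +1/(0!×1!×2!×2!×2!×0!) = 1/8
  k=1: −1/(1!×0!×1!×1!×3!×1!) = -1/6
Σ = -1/24  ⇒  CG² = 48/5×(-1/24)² = 1/60
CG = −√(1/60) = -0.129099

−√(1/60) ≈ -0.129099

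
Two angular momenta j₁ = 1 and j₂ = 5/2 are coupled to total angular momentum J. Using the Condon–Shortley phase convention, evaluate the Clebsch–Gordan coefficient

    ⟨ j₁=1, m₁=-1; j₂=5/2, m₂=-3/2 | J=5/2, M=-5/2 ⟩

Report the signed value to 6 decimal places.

−√(2/7) = -0.534522

√[6·1!1!4!/7! · 0!2!1!4!0!5!] = √(1152/7)
  +(−1)^1/∏(1,0,1,0,0,4)! = -1/24  (running -1/24)
⟨..|..⟩ = √(1152/7)·(-1/24) = -0.534522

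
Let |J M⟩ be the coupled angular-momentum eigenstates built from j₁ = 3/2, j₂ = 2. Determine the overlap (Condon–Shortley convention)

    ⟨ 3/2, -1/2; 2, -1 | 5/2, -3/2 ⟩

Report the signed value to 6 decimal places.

√[6·1!2!3!/7! · 1!2!1!3!1!4!] = √(144/35)
  +(−1)^0/∏(0,1,2,1,0,2)! = 1/4  (running 1/4)
  +(−1)^1/∏(1,0,1,0,1,3)! = -1/6  (running 1/12)
⟨..|..⟩ = √(144/35)·(1/12) = +0.169031

+√(1/35) = +0.169031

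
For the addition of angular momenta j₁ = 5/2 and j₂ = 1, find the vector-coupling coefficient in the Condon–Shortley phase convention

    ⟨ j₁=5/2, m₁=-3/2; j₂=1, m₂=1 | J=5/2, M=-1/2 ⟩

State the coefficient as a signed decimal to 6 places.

triangle: 1!*4!*1!/7! = 24/5040
(j±m)!: 1!*4!*2!*0!*2!*3! = 576
prefactor² = (2J+1)*Δ*N² = 576/35
  k=1: −1/(1!*0!*3!*1!*1!*0!) = -1/6
Σ = -1/6  ⇒  CG² = 576/35*(-1/6)² = 16/35
CG = −√(16/35) = -0.676123

−√(16/35) = -0.676123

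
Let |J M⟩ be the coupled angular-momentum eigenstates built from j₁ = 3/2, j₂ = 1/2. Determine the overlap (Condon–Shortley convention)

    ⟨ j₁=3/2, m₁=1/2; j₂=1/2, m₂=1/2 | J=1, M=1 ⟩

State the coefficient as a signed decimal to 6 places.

triangle: 1!*2!*0!/4! = 2/24
(j±m)!: 2!*1!*1!*0!*2!*0! = 4
prefactor² = (2J+1)*Δ*N² = 1
  k=1: −1/(1!*0!*0!*0!*2!*0!) = -1/2
Σ = -1/2  ⇒  CG² = 1*(-1/2)² = 1/4
CG = −√(1/4) = -0.500000

-0.500000  (= −√(1/4))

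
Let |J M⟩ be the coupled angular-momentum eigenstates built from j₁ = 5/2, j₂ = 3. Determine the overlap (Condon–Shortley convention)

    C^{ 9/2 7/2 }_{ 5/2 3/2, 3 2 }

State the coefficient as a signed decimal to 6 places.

√[10·1!4!5!/11! · 4!1!5!1!8!1!] = √(921600/11)
  +(−1)^0/∏(0,1,1,5,3,0)! = 1/720  (running 1/720)
  +(−1)^1/∏(1,0,0,4,4,1)! = -1/576  (running -1/2880)
⟨..|..⟩ = √(921600/11)·(-1/2880) = -0.100504

−√(1/99) = -0.100504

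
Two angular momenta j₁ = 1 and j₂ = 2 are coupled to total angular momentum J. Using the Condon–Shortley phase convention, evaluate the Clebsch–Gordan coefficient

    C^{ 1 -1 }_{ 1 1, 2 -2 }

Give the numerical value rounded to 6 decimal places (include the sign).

√[3·2!0!2!/5! · 2!0!0!4!0!2!] = √(48/5)
  +(−1)^0/∏(0,2,0,0,0,2)! = 1/4  (running 1/4)
⟨..|..⟩ = √(48/5)·(1/4) = +0.774597

+0.774597  (= +√(3/5))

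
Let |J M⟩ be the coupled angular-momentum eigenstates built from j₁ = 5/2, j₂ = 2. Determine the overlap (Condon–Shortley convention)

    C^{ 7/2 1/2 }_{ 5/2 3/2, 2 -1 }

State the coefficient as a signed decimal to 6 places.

+0.619780

j₁+j₂−J=1  J+j₁−j₂=4  J−j₁+j₂=3  j₁+j₂+J+1=9
(j₁±m₁, j₂±m₂, J±M) = (4,1,1,3,4,3)
P² = 2304/35
sum k=0..1:
  [0] +1/12 = 1/12
  [1] −1/144 = -1/144
S = 11/144
C² = P²·S² = 121/315 ; C = +0.619780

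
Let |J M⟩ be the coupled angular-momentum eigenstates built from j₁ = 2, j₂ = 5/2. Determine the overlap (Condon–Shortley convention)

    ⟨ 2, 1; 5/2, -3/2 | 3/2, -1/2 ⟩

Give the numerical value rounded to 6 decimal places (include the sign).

−√(2/105) ≈ -0.138013

triangle: 3!*1!*2!/7! = 12/5040
(j±m)!: 3!*1!*1!*4!*1!*2! = 288
prefactor² = (2J+1)*Δ*N² = 96/35
  k=0: +1/(0!*3!*1!*1!*0!*1!) = 1/6
  k=1: −1/(1!*2!*0!*0!*1!*2!) = -1/4
Σ = -1/12  ⇒  CG² = 96/35*(-1/12)² = 2/105
CG = −√(2/105) = -0.138013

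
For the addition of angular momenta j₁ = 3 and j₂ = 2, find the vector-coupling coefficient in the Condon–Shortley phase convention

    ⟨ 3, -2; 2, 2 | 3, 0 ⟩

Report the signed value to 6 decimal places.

j₁+j₂−J=2  J+j₁−j₂=4  J−j₁+j₂=2  j₁+j₂+J+1=9
(j₁±m₁, j₂±m₂, J±M) = (1,5,4,0,3,3)
P² = 192
sum k=2..2:
  [2] +1/24 = 1/24
S = 1/24
C² = P²·S² = 1/3 ; C = +0.577350

+0.577350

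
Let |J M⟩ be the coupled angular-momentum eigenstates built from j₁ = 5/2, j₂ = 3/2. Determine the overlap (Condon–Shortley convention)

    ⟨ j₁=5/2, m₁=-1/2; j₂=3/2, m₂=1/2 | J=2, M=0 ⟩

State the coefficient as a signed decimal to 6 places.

−√(1/14) ≈ -0.267261

j₁+j₂−J=2  J+j₁−j₂=3  J−j₁+j₂=1  j₁+j₂+J+1=7
(j₁±m₁, j₂±m₂, J±M) = (2,3,2,1,2,2)
P² = 8/7
sum k=1..2:
  [1] −1/2 = -1/2
  [2] +1/4 = 1/4
S = -1/4
C² = P²·S² = 1/14 ; C = -0.267261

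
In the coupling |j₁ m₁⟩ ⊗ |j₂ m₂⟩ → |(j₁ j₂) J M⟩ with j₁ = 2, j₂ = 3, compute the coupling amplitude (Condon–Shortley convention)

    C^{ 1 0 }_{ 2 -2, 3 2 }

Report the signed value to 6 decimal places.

triangle: 4!×0!×2!/7! = 48/5040
(j±m)!: 0!×4!×5!×1!×1!×1! = 2880
prefactor² = (2J+1)×Δ×N² = 576/7
  k=4: +1/(4!×0!×0!×1!×0!×1!) = 1/24
Σ = 1/24  ⇒  CG² = 576/7×1/24² = 1/7
CG = +√(1/7) = +0.377964

+0.377964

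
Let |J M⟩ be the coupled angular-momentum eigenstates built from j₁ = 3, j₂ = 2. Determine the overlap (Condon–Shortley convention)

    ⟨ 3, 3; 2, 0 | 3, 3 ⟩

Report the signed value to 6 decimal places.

+√(5/12) ≈ +0.645497

√[7·2!4!2!/9! · 6!0!2!2!6!0!] = √(3840)
  +(−1)^0/∏(0,2,0,2,4,0)! = 1/96  (running 1/96)
⟨..|..⟩ = √(3840)·(1/96) = +0.645497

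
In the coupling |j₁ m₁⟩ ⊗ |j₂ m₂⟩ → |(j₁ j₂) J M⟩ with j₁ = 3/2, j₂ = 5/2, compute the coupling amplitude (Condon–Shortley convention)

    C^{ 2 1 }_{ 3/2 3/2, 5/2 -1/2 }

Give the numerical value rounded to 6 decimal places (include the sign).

+0.566947  (= +√(9/28))

j₁+j₂−J=2  J+j₁−j₂=1  J−j₁+j₂=3  j₁+j₂+J+1=7
(j₁±m₁, j₂±m₂, J±M) = (3,0,2,3,3,1)
P² = 36/7
sum k=0..0:
  [0] +1/4 = 1/4
S = 1/4
C² = P²·S² = 9/28 ; C = +0.566947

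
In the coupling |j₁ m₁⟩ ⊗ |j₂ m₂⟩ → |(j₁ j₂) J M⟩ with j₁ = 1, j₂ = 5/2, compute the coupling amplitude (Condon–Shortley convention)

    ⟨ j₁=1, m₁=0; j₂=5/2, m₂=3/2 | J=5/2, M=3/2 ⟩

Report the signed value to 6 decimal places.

√[6·1!1!4!/7! · 1!1!4!1!4!1!] = √(576/35)
  +(−1)^0/∏(0,1,1,4,0,0)! = 1/24  (running 1/24)
  +(−1)^1/∏(1,0,0,3,1,1)! = -1/6  (running -1/8)
⟨..|..⟩ = √(576/35)·(-1/8) = -0.507093

−√(9/35) ≈ -0.507093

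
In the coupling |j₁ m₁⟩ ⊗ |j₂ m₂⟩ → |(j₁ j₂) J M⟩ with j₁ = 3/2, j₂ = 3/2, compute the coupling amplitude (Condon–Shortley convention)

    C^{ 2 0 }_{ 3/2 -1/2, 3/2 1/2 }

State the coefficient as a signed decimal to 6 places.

-0.500000  (= −√(1/4))

j₁+j₂−J=1  J+j₁−j₂=2  J−j₁+j₂=2  j₁+j₂+J+1=6
(j₁±m₁, j₂±m₂, J±M) = (1,2,2,1,2,2)
P² = 4/9
sum k=0..1:
  [0] +1/4 = 1/4
  [1] −1/1 = -1
S = -3/4
C² = P²·S² = 1/4 ; C = -0.500000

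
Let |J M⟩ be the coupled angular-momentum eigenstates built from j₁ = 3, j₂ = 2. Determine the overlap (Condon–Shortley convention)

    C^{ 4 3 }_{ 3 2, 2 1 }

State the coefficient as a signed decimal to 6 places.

j₁+j₂−J=1  J+j₁−j₂=5  J−j₁+j₂=3  j₁+j₂+J+1=10
(j₁±m₁, j₂±m₂, J±M) = (5,1,3,1,7,1)
P² = 6480
sum k=0..1:
  [0] +1/144 = 1/144
  [1] −1/240 = -1/240
S = 1/360
C² = P²·S² = 1/20 ; C = +0.223607

+0.223607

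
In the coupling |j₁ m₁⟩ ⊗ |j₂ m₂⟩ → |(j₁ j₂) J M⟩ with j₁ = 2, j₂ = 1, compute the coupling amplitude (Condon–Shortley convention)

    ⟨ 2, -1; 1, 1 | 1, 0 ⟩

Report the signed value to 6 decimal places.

j₁+j₂−J=2  J+j₁−j₂=2  J−j₁+j₂=0  j₁+j₂+J+1=5
(j₁±m₁, j₂±m₂, J±M) = (1,3,2,0,1,1)
P² = 6/5
sum k=2..2:
  [2] +1/2 = 1/2
S = 1/2
C² = P²·S² = 3/10 ; C = +0.547723

+0.547723  (= +√(3/10))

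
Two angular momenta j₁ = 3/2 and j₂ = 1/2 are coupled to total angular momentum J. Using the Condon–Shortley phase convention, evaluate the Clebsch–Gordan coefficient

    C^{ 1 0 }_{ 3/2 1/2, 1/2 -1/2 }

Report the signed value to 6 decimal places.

triangle: 1!×2!×0!/4! = 2/24
(j±m)!: 2!×1!×0!×1!×1!×1! = 2
prefactor² = (2J+1)×Δ×N² = 1/2
  k=0: +1/(0!×1!×1!×0!×1!×0!) = 1
Σ = 1  ⇒  CG² = 1/2×1² = 1/2
CG = +√(1/2) = +0.707107

+√(1/2) = +0.707107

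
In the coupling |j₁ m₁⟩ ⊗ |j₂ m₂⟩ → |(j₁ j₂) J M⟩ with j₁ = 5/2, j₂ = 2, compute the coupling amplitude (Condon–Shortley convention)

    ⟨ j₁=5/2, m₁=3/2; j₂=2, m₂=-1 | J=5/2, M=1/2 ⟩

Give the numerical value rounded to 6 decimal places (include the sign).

+0.414039  (= +√(6/35))

j₁+j₂−J=2  J+j₁−j₂=3  J−j₁+j₂=2  j₁+j₂+J+1=8
(j₁±m₁, j₂±m₂, J±M) = (4,1,1,3,3,2)
P² = 216/35
sum k=0..1:
  [0] +1/4 = 1/4
  [1] −1/12 = -1/12
S = 1/6
C² = P²·S² = 6/35 ; C = +0.414039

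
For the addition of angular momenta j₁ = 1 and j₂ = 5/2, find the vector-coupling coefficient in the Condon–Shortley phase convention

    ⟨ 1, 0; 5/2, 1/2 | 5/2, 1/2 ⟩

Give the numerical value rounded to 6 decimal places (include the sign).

-0.169031

√[6·1!1!4!/7! · 1!1!3!2!3!2!] = √(144/35)
  +(−1)^0/∏(0,1,1,3,0,1)! = 1/6  (running 1/6)
  +(−1)^1/∏(1,0,0,2,1,2)! = -1/4  (running -1/12)
⟨..|..⟩ = √(144/35)·(-1/12) = -0.169031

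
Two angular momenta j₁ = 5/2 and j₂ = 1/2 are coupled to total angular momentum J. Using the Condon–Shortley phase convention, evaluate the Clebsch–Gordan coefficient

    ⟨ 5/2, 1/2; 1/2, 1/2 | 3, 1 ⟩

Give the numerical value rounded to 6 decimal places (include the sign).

+0.816497  (= +√(2/3))

√[7·0!5!1!/7! · 3!2!1!0!4!2!] = √(96)
  +(−1)^0/∏(0,0,2,1,3,0)! = 1/12  (running 1/12)
⟨..|..⟩ = √(96)·(1/12) = +0.816497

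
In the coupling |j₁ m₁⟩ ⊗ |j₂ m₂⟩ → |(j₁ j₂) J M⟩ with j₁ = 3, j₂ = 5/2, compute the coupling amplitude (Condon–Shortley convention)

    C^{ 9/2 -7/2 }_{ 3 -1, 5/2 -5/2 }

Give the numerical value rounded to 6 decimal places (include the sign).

√[10·1!5!4!/11! · 2!4!0!5!1!8!] = √(1843200/11)
  +(−1)^0/∏(0,1,4,0,1,4)! = 1/576  (running 1/576)
⟨..|..⟩ = √(1843200/11)·(1/576) = +0.710669

+√(50/99) = +0.710669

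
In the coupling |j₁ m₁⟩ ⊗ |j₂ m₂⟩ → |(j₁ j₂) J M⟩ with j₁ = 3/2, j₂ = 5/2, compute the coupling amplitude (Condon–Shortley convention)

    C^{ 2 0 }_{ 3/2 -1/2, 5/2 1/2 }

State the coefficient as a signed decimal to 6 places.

triangle: 2!×1!×3!/7! = 12/5040
(j±m)!: 1!×2!×3!×2!×2!×2! = 96
prefactor² = (2J+1)×Δ×N² = 8/7
  k=1: −1/(1!×1!×1!×2!×0!×1!) = -1/2
  k=2: +1/(2!×0!×0!×1!×1!×2!) = 1/4
Σ = -1/4  ⇒  CG² = 8/7×(-1/4)² = 1/14
CG = −√(1/14) = -0.267261

−√(1/14) = -0.267261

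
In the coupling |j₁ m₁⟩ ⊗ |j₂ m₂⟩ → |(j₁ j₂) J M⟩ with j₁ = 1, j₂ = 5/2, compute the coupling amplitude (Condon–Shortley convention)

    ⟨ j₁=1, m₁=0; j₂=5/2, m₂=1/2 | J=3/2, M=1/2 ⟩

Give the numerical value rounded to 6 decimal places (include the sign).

-0.632456  (= −√(2/5))

√[4·2!0!3!/6! · 1!1!3!2!2!1!] = √(8/5)
  +(−1)^1/∏(1,1,0,2,0,1)! = -1/2  (running -1/2)
⟨..|..⟩ = √(8/5)·(-1/2) = -0.632456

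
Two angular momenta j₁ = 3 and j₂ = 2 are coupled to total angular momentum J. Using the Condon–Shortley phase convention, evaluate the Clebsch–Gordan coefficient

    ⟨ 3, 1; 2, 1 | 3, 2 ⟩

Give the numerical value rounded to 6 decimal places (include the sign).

-0.500000  (= −√(1/4))

j₁+j₂−J=2  J+j₁−j₂=4  J−j₁+j₂=2  j₁+j₂+J+1=9
(j₁±m₁, j₂±m₂, J±M) = (4,2,3,1,5,1)
P² = 64
sum k=1..2:
  [1] −1/12 = -1/12
  [2] +1/48 = 1/48
S = -1/16
C² = P²·S² = 1/4 ; C = -0.500000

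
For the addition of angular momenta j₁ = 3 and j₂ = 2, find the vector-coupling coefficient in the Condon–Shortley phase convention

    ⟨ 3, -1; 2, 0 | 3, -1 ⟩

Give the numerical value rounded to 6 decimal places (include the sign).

√[7·2!4!2!/9! · 2!4!2!2!2!4!] = √(256/15)
  +(−1)^0/∏(0,2,4,2,0,0)! = 1/96  (running 1/96)
  +(−1)^1/∏(1,1,3,1,1,1)! = -1/6  (running -5/32)
  +(−1)^2/∏(2,0,2,0,2,2)! = 1/16  (running -3/32)
⟨..|..⟩ = √(256/15)·(-3/32) = -0.387298

−√(3/20) ≈ -0.387298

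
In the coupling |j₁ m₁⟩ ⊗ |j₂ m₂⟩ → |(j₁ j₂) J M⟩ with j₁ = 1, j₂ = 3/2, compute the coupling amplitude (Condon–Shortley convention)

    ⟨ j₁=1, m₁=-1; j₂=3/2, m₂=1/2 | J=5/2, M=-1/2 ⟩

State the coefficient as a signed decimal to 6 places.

+0.547723

j₁+j₂−J=0  J+j₁−j₂=2  J−j₁+j₂=3  j₁+j₂+J+1=6
(j₁±m₁, j₂±m₂, J±M) = (0,2,2,1,2,3)
P² = 24/5
sum k=0..0:
  [0] +1/4 = 1/4
S = 1/4
C² = P²·S² = 3/10 ; C = +0.547723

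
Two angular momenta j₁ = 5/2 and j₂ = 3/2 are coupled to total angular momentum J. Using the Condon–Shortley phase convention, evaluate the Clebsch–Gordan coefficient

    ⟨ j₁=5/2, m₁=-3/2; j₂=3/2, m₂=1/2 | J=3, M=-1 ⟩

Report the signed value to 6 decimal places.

triangle: 1!·4!·2!/8! = 48/40320
(j±m)!: 1!·4!·2!·1!·2!·4! = 2304
prefactor² = (2J+1)·Δ·N² = 96/5
  k=0: +1/(0!·1!·4!·2!·0!·0!) = 1/48
  k=1: −1/(1!·0!·3!·1!·1!·1!) = -1/6
Σ = -7/48  ⇒  CG² = 96/5·(-7/48)² = 49/120
CG = −√(49/120) = -0.639010

-0.639010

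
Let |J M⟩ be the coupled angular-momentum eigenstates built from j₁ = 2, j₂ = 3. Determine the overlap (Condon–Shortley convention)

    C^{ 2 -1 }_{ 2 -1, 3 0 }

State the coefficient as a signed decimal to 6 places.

+0.534522

√[5·3!1!3!/8! · 1!3!3!3!1!3!] = √(81/14)
  +(−1)^2/∏(2,1,1,1,0,2)! = 1/4  (running 1/4)
  +(−1)^3/∏(3,0,0,0,1,3)! = -1/36  (running 2/9)
⟨..|..⟩ = √(81/14)·(2/9) = +0.534522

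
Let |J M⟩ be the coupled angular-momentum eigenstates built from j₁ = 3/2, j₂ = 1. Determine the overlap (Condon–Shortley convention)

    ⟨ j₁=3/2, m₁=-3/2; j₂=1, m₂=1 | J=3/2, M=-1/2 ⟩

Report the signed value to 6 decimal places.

−√(2/5) = -0.632456

√[4·1!2!1!/5! · 0!3!2!0!1!2!] = √(8/5)
  +(−1)^1/∏(1,0,2,1,0,0)! = -1/2  (running -1/2)
⟨..|..⟩ = √(8/5)·(-1/2) = -0.632456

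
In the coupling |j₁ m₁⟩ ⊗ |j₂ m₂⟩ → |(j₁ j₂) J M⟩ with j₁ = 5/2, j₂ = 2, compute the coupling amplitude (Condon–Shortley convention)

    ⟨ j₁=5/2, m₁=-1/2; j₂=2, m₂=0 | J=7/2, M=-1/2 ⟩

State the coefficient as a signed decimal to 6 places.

−√(4/105) = -0.195180

√[8·1!4!3!/9! · 2!3!2!2!3!4!] = √(768/35)
  +(−1)^0/∏(0,1,3,2,1,1)! = 1/12  (running 1/12)
  +(−1)^1/∏(1,0,2,1,2,2)! = -1/8  (running -1/24)
⟨..|..⟩ = √(768/35)·(-1/24) = -0.195180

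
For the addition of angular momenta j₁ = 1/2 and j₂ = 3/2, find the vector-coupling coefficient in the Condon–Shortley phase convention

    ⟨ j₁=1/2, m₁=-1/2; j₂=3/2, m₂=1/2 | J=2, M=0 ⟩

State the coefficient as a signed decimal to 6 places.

+0.707107

j₁+j₂−J=0  J+j₁−j₂=1  J−j₁+j₂=3  j₁+j₂+J+1=5
(j₁±m₁, j₂±m₂, J±M) = (0,1,2,1,2,2)
P² = 2
sum k=0..0:
  [0] +1/2 = 1/2
S = 1/2
C² = P²·S² = 1/2 ; C = +0.707107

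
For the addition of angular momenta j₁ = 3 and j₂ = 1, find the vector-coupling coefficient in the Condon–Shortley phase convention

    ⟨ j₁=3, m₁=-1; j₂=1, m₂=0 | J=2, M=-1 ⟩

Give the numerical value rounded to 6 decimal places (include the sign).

-0.617213  (= −√(8/21))

triangle: 2!·4!·0!/7! = 48/5040
(j±m)!: 2!·4!·1!·1!·1!·3! = 288
prefactor² = (2J+1)·Δ·N² = 96/7
  k=1: −1/(1!·1!·3!·0!·1!·0!) = -1/6
Σ = -1/6  ⇒  CG² = 96/7·(-1/6)² = 8/21
CG = −√(8/21) = -0.617213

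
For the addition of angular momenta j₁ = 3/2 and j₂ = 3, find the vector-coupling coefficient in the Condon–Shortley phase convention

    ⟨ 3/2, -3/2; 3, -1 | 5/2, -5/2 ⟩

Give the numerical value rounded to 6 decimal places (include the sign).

triangle: 2!×1!×4!/8! = 48/40320
(j±m)!: 0!×3!×2!×4!×0!×5! = 34560
prefactor² = (2J+1)×Δ×N² = 1728/7
  k=2: +1/(2!×0!×1!×0!×0!×4!) = 1/48
Σ = 1/48  ⇒  CG² = 1728/7×1/48² = 3/28
CG = +√(3/28) = +0.327327

+0.327327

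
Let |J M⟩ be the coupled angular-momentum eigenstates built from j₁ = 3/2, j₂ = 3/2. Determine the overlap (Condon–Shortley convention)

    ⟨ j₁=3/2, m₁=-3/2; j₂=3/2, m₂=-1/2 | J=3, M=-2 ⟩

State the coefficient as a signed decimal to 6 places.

+√(1/2) = +0.707107

triangle: 0!·3!·3!/7! = 36/5040
(j±m)!: 0!·3!·1!·2!·1!·5! = 1440
prefactor² = (2J+1)·Δ·N² = 72
  k=0: +1/(0!·0!·3!·1!·0!·2!) = 1/12
Σ = 1/12  ⇒  CG² = 72·1/12² = 1/2
CG = +√(1/2) = +0.707107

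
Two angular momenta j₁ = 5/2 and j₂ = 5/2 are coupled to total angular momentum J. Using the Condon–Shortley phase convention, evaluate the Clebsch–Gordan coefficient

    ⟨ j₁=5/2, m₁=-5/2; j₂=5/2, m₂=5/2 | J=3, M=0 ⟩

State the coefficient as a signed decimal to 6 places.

triangle: 2!·3!·3!/9! = 72/362880
(j±m)!: 0!·5!·5!·0!·3!·3! = 518400
prefactor² = (2J+1)·Δ·N² = 720
  k=2: +1/(2!·0!·3!·3!·0!·0!) = 1/72
Σ = 1/72  ⇒  CG² = 720·1/72² = 5/36
CG = +√(5/36) = +0.372678

+0.372678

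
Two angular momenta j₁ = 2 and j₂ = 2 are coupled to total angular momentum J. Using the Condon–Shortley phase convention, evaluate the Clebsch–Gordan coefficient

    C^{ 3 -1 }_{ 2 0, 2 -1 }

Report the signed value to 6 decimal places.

√[7·1!3!3!/8! · 2!2!1!3!2!4!] = √(36/5)
  +(−1)^0/∏(0,1,2,1,1,2)! = 1/4  (running 1/4)
  +(−1)^1/∏(1,0,1,0,2,3)! = -1/12  (running 1/6)
⟨..|..⟩ = √(36/5)·(1/6) = +0.447214

+0.447214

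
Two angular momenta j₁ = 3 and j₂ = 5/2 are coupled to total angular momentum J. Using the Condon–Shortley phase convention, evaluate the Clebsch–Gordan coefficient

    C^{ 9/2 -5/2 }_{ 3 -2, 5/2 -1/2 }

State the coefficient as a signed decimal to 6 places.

−√(49/198) = -0.497468

√[10·1!5!4!/11! · 1!5!2!3!2!7!] = √(115200/11)
  +(−1)^0/∏(0,1,5,2,0,2)! = 1/480  (running 1/480)
  +(−1)^1/∏(1,0,4,1,1,3)! = -1/144  (running -7/1440)
⟨..|..⟩ = √(115200/11)·(-7/1440) = -0.497468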